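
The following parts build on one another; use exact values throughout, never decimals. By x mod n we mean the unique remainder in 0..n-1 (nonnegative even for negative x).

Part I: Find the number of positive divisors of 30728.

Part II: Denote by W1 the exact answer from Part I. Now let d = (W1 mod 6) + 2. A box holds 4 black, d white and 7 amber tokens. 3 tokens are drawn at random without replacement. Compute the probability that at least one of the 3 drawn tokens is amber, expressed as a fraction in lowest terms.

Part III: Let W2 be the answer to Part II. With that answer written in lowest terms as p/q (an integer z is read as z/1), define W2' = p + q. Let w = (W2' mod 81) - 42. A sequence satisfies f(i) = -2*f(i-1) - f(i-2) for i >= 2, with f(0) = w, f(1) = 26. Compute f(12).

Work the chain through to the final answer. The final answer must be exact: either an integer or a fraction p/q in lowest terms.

Part I: 30728 = 2^3 * 23 * 167; number of divisors = (3+1) * (1+1) * (1+1) = 16; answer 16
Part II: W1 = 16; d = 6; total draws C(17,3) = 680; complement C(10,3) = 120; favorable 680 - 120 = 560; P = 14/17; answer 14/17
Part III: W2 = 14/17; threaded value p + q = 31; w = -11; f(2) = -2*(26) - 1*(-11) = -41; iterating: f(2)=-41, f(3)=56, f(4)=-71, f(5)=86, f(6)=-101, f(7)=116, f(8)=-131, f(9)=146, f(10)=-161, f(11)=176, f(12)=-191; answer -191

-191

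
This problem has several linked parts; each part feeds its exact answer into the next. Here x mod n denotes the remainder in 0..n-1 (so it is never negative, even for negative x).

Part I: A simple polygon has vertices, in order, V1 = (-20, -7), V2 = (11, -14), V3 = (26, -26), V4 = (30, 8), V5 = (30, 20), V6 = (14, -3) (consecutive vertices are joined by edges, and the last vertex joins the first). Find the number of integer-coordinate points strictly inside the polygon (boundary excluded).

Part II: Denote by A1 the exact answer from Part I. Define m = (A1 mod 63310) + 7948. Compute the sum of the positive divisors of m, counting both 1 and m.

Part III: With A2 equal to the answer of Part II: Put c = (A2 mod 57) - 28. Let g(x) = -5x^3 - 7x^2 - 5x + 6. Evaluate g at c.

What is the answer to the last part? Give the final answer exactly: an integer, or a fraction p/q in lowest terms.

9

Part I: cross terms: (-20*-14 - 11*-7)=357, (11*-26 - 26*-14)=78, (26*8 - 30*-26)=988, (30*20 - 30*8)=360, (30*-3 - 14*20)=-370, (14*-7 - -20*-3)=-158; twice the area = |1255| = 1255; area = 1255/2; boundary points = 1 + 3 + 2 + 12 + 1 + 2 = 21; strictly interior points = area - boundary/2 + 1 = 618; answer 618
Part II: A1 = 618; m = 8566; 8566 = 2 * 4283; sigma = (1 + 2) * (1 + 4283) = 3 * 4284 = 12852; answer 12852
Part III: A2 = 12852; c = -1; -5*(-1)^3 - 7*(-1)^2 - 5*(-1)^1 + 6 = (5) + (-7) + (5) + (6) = 9; answer 9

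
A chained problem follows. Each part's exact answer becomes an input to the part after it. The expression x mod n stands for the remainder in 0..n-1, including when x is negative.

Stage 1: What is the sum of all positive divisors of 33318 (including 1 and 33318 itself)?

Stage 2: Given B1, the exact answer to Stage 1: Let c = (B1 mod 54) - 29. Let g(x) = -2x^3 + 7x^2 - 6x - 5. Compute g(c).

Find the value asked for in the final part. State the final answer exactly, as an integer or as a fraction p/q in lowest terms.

Stage 1: 33318 = 2 * 3^3 * 617; sigma = (1 + 2) * (1 + 3 + 9 + 27) * (1 + 617) = 3 * 40 * 618 = 74160; answer 74160
Stage 2: B1 = 74160; c = -11; -2*(-11)^3 + 7*(-11)^2 - 6*(-11)^1 - 5 = (2662) + (847) + (66) + (-5) = 3570; answer 3570

3570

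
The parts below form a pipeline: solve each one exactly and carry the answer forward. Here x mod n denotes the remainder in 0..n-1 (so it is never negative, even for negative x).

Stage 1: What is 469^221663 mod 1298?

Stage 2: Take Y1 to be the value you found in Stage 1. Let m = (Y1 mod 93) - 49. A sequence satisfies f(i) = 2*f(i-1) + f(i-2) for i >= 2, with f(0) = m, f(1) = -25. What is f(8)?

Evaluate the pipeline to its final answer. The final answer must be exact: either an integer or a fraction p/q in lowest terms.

-15946

Stage 1: squarings mod 1298: 469^1=469, 469^2=599, 469^4=553, 469^8=779, 469^16=675, 469^32=27, 469^64=729, 469^128=559, 469^256=961, 469^512=643, 469^1024=685, 469^2048=647, 469^4096=653, 469^8192=665, 469^16384=905, 469^32768=1285, 469^65536=169, 469^131072=5; 469^221663 = 469^1 * 469^2 * 469^4 * 469^8 * 469^16 * 469^64 * 469^128 * 469^256 * 469^8192 * 469^16384 * 469^65536 * 469^131072 = 387 (mod 1298); answer 387
Stage 2: Y1 = 387; m = -34; f(2) = 2*(-25) + 1*(-34) = -84; iterating: f(2)=-84, f(3)=-193, f(4)=-470, f(5)=-1133, f(6)=-2736, f(7)=-6605, f(8)=-15946; answer -15946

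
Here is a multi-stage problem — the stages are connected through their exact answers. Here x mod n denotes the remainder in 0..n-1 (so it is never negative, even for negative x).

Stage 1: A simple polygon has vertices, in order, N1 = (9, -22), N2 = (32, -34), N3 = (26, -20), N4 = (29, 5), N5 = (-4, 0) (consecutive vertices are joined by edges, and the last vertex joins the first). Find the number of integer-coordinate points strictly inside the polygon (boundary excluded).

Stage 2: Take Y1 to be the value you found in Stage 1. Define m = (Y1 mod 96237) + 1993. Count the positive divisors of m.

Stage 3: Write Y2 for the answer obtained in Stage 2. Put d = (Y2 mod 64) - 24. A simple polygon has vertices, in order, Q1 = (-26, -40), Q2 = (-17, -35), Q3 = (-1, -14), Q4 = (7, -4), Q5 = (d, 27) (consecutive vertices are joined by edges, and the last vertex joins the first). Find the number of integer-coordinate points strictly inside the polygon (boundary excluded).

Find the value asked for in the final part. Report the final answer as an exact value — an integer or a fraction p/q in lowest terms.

1071

Stage 1: cross terms: (9*-34 - 32*-22)=398, (32*-20 - 26*-34)=244, (26*5 - 29*-20)=710, (29*0 - -4*5)=20, (-4*-22 - 9*0)=88; twice the area = |1460| = 1460; area = 730; boundary points = 1 + 2 + 1 + 1 + 1 = 6; strictly interior points = area - boundary/2 + 1 = 728; answer 728
Stage 2: Y1 = 728; m = 2721; 2721 = 3 * 907; number of divisors = (1+1) * (1+1) = 4; answer 4
Stage 3: Y2 = 4; d = -20; cross terms: (-26*-35 - -17*-40)=230, (-17*-14 - -1*-35)=203, (-1*-4 - 7*-14)=102, (7*27 - -20*-4)=109, (-20*-40 - -26*27)=1502; twice the area = |2146| = 2146; area = 1073; boundary points = 1 + 1 + 2 + 1 + 1 = 6; strictly interior points = area - boundary/2 + 1 = 1071; answer 1071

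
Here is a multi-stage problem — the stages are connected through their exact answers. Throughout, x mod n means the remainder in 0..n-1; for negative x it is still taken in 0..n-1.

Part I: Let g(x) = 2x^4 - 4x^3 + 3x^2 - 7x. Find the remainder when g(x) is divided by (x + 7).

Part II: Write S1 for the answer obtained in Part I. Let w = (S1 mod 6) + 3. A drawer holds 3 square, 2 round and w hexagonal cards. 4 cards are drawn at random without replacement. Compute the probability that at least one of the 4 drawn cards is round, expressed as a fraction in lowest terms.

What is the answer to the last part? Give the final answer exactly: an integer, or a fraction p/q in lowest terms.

Part I: remainder = value at the root: 2*(-7)^4 - 4*(-7)^3 + 3*(-7)^2 - 7*(-7)^1 = (4802) + (1372) + (147) + (49) = 6370; answer 6370
Part II: S1 = 6370; w = 7; total draws C(12,4) = 495; complement C(10,4) = 210; favorable 495 - 210 = 285; P = 19/33; answer 19/33

19/33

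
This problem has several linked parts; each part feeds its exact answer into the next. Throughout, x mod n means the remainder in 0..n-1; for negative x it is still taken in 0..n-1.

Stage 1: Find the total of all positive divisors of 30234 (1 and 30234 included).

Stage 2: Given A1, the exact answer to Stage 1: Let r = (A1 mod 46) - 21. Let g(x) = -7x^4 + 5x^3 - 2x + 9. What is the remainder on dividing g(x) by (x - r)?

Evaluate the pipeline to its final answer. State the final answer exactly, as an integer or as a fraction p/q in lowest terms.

-337521

Stage 1: 30234 = 2 * 3 * 5039; sigma = (1 + 2) * (1 + 3) * (1 + 5039) = 3 * 4 * 5040 = 60480; answer 60480
Stage 2: A1 = 60480; r = 15; remainder = value at the root: -7*(15)^4 + 5*(15)^3 - 2*(15)^1 + 9 = (-354375) + (16875) + (-30) + (9) = -337521; answer -337521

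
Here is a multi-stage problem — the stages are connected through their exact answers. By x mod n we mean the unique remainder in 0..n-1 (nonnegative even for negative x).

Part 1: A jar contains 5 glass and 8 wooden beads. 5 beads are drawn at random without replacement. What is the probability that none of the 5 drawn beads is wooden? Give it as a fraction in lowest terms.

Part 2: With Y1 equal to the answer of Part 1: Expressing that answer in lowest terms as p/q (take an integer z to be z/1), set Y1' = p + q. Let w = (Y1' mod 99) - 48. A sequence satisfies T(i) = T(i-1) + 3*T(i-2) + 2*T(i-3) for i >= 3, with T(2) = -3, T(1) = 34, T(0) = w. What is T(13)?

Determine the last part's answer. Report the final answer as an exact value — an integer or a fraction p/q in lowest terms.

Part 1: total draws C(13,5) = 1287; favorable C(5,5) = 1; P = 1/1287; answer 1/1287
Part 2: Y1 = 1/1287; threaded value p + q = 1288; w = -47; T(3) = 1*(-3) + 3*(34) + 2*(-47) = 5; iterating: T(3)=5, T(4)=64, T(5)=73, T(6)=275, T(7)=622, T(8)=1593, T(9)=4009, T(10)=10032, T(11)=25245, T(12)=63359, T(13)=159158; answer 159158

159158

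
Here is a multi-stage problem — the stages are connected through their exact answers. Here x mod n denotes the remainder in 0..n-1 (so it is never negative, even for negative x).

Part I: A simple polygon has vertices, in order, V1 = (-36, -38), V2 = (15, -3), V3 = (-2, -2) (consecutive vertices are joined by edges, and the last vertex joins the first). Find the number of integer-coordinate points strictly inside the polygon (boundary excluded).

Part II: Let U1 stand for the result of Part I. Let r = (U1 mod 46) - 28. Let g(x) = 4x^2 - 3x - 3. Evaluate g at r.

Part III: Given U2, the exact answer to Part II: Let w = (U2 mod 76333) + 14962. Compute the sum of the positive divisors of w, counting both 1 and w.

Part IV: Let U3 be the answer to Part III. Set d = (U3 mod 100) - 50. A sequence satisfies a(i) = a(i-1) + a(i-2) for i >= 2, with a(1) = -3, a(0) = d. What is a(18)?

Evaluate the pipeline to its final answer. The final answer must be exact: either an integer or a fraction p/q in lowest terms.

Part I: cross terms: (-36*-3 - 15*-38)=678, (15*-2 - -2*-3)=-36, (-2*-38 - -36*-2)=4; twice the area = |646| = 646; area = 323; boundary points = 1 + 1 + 2 = 4; strictly interior points = area - boundary/2 + 1 = 322; answer 322
Part II: U1 = 322; r = -28; 4*(-28)^2 - 3*(-28)^1 - 3 = (3136) + (84) + (-3) = 3217; answer 3217
Part III: U2 = 3217; w = 18179; 18179 = 7^3 * 53; sigma = (1 + 7 + 49 + 343) * (1 + 53) = 400 * 54 = 21600; answer 21600
Part IV: U3 = 21600; d = -50; a(2) = 1*(-3) + 1*(-50) = -53; iterating: a(2)=-53, a(3)=-56, a(4)=-109, a(5)=-165, a(6)=-274, a(7)=-439, a(8)=-713, a(9)=-1152, a(10)=-1865, a(11)=-3017, a(12)=-4882, a(13)=-7899, a(14)=-12781, a(15)=-20680, a(16)=-33461, a(17)=-54141, a(18)=-87602; answer -87602

-87602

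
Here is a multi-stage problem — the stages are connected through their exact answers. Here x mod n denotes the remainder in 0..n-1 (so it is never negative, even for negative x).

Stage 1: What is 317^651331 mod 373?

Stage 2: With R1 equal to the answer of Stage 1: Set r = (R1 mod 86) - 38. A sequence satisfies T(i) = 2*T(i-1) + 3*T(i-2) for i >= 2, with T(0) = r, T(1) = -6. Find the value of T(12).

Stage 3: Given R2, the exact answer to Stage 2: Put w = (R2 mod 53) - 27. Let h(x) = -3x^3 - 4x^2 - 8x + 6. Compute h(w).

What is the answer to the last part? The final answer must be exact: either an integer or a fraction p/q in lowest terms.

Stage 1: squarings mod 373: 317^1=317, 317^2=152, 317^4=351, 317^8=111, 317^16=12, 317^32=144, 317^64=221, 317^128=351, 317^256=111, 317^512=12, 317^1024=144, 317^2048=221, 317^4096=351, 317^8192=111, 317^16384=12, 317^32768=144, 317^65536=221, 317^131072=351, 317^262144=111, 317^524288=12; 317^651331 = 317^1 * 317^2 * 317^64 * 317^4096 * 317^8192 * 317^16384 * 317^32768 * 317^65536 * 317^524288 = 136 (mod 373); answer 136
Stage 2: R1 = 136; r = 12; T(2) = 2*(-6) + 3*(12) = 24; iterating: T(2)=24, T(3)=30, T(4)=132, T(5)=354, T(6)=1104, T(7)=3270, T(8)=9852, T(9)=29514, T(10)=88584, T(11)=265710, T(12)=797172; answer 797172
Stage 3: R2 = 797172; w = 25; -3*(25)^3 - 4*(25)^2 - 8*(25)^1 + 6 = (-46875) + (-2500) + (-200) + (6) = -49569; answer -49569

-49569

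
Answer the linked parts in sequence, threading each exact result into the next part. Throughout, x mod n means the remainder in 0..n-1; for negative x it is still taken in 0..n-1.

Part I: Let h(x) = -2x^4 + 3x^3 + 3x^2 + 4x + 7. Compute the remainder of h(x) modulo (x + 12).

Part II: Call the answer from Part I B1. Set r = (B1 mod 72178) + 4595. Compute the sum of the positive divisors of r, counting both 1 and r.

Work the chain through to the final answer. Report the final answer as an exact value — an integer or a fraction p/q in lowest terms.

55440

Part I: remainder = value at the root: -2*(-12)^4 + 3*(-12)^3 + 3*(-12)^2 + 4*(-12)^1 + 7 = (-41472) + (-5184) + (432) + (-48) + (7) = -46265; answer -46265
Part II: B1 = -46265; r = 30508; 30508 = 2^2 * 29 * 263; sigma = (1 + 2 + 4) * (1 + 29) * (1 + 263) = 7 * 30 * 264 = 55440; answer 55440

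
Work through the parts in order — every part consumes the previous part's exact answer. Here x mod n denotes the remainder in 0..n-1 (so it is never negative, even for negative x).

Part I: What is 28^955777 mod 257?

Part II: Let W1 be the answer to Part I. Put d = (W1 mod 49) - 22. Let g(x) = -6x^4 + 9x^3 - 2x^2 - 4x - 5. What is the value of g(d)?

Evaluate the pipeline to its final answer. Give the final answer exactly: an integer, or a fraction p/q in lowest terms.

-76158

Part I: squarings mod 257: 28^1=28, 28^2=13, 28^4=169, 28^8=34, 28^16=128, 28^32=193, 28^64=241, 28^128=256, 28^256=1, 28^512=1, 28^1024=1, 28^2048=1, 28^4096=1, 28^8192=1, 28^16384=1, 28^32768=1, 28^65536=1, 28^131072=1, 28^262144=1, 28^524288=1; 28^955777 = 28^1 * 28^128 * 28^256 * 28^1024 * 28^4096 * 28^32768 * 28^131072 * 28^262144 * 28^524288 = 229 (mod 257); answer 229
Part II: W1 = 229; d = 11; -6*(11)^4 + 9*(11)^3 - 2*(11)^2 - 4*(11)^1 - 5 = (-87846) + (11979) + (-242) + (-44) + (-5) = -76158; answer -76158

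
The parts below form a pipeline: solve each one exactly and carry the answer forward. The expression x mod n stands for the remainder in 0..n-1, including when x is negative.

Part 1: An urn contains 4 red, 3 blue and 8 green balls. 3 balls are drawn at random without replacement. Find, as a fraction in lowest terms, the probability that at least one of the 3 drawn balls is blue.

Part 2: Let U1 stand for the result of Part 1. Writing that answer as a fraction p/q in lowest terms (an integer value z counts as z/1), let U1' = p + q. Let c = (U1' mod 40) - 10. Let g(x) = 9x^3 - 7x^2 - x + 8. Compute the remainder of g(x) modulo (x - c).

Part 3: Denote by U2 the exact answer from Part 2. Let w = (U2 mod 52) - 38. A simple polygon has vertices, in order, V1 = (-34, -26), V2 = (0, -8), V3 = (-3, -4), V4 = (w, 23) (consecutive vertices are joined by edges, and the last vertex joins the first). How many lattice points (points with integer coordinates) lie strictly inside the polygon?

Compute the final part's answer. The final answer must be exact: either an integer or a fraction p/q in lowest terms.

Part 1: total draws C(15,3) = 455; complement C(12,3) = 220; favorable 455 - 220 = 235; P = 47/91; answer 47/91
Part 2: U1 = 47/91; threaded value p + q = 138; c = 8; remainder = value at the root: 9*(8)^3 - 7*(8)^2 - 1*(8)^1 + 8 = (4608) + (-448) + (-8) + (8) = 4160; answer 4160
Part 3: U2 = 4160; w = -38; cross terms: (-34*-8 - 0*-26)=272, (0*-4 - -3*-8)=-24, (-3*23 - -38*-4)=-221, (-38*-26 - -34*23)=1770; twice the area = |1797| = 1797; area = 1797/2; boundary points = 2 + 1 + 1 + 1 = 5; strictly interior points = area - boundary/2 + 1 = 897; answer 897

897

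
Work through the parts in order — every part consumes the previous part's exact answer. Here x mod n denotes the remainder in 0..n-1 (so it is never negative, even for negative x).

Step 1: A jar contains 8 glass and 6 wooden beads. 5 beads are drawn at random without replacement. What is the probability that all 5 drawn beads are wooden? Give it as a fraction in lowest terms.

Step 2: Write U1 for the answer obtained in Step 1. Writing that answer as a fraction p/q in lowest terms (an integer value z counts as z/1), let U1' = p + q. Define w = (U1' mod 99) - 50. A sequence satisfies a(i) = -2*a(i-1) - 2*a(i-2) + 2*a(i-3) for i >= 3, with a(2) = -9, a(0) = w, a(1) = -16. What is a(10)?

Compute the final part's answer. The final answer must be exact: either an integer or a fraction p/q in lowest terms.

552

Step 1: total draws C(14,5) = 2002; favorable C(6,5) = 6; P = 3/1001; answer 3/1001
Step 2: U1 = 3/1001; threaded value p + q = 1004; w = -36; a(3) = -2*(-9) - 2*(-16) + 2*(-36) = -22; iterating: a(3)=-22, a(4)=30, a(5)=-34, a(6)=-36, a(7)=200, a(8)=-396, a(9)=320, a(10)=552; answer 552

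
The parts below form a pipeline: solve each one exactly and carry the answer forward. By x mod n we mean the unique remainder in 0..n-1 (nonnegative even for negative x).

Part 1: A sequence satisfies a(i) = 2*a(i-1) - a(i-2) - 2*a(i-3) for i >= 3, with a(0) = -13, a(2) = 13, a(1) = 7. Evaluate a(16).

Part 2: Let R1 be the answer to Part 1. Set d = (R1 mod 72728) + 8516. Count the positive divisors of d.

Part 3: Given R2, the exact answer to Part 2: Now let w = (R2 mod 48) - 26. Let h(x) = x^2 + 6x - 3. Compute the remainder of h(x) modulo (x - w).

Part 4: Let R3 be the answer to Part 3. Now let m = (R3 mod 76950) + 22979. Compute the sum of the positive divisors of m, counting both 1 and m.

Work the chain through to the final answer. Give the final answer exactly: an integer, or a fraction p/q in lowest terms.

68859

Part 1: a(3) = 2*(13) - 1*(7) - 2*(-13) = 45; iterating: a(3)=45, a(4)=63, a(5)=55, a(6)=-43, a(7)=-267, a(8)=-601, a(9)=-849, a(10)=-563, a(11)=925, a(12)=4111, a(13)=8423, a(14)=10885, a(15)=5125, a(16)=-17481; answer -17481
Part 2: R1 = -17481; d = 63763; 63763 = 7 * 9109; number of divisors = (1+1) * (1+1) = 4; answer 4
Part 3: R2 = 4; w = -22; remainder = value at the root: 1*(-22)^2 + 6*(-22)^1 - 3 = (484) + (-132) + (-3) = 349; answer 349
Part 4: R3 = 349; m = 23328; 23328 = 2^5 * 3^6; sigma = (1 + 2 + 4 + 8 + 16 + 32) * (1 + 3 + 9 + 27 + 81 + 243 + 729) = 63 * 1093 = 68859; answer 68859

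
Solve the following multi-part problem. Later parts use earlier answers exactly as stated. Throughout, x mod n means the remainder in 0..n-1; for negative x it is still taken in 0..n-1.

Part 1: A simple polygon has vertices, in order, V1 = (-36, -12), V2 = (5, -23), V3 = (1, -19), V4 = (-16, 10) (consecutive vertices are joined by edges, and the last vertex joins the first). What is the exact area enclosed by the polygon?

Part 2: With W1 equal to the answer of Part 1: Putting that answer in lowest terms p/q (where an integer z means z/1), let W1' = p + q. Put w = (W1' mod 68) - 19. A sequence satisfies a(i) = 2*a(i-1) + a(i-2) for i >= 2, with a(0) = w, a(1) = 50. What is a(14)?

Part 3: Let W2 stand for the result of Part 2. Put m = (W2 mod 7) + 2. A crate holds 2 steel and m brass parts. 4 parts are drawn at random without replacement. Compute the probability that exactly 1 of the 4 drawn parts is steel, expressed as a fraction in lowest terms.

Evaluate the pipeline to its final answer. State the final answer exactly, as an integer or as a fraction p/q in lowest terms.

4/7

Part 1: cross terms: (-36*-23 - 5*-12)=888, (5*-19 - 1*-23)=-72, (1*10 - -16*-19)=-294, (-16*-12 - -36*10)=552; twice the area = |1074| = 1074; area = 537; answer 537
Part 2: W1 = 537; threaded value p + q = 538; w = 43; a(2) = 2*(50) + 1*(43) = 143; iterating: a(2)=143, a(3)=336, a(4)=815, a(5)=1966, a(6)=4747, a(7)=11460, a(8)=27667, a(9)=66794, a(10)=161255, a(11)=389304, a(12)=939863, a(13)=2269030, a(14)=5477923; answer 5477923
Part 3: W2 = 5477923; m = 5; total draws C(7,4) = 35; favorable C(2,1)*C(5,3) = 20; P = 4/7; answer 4/7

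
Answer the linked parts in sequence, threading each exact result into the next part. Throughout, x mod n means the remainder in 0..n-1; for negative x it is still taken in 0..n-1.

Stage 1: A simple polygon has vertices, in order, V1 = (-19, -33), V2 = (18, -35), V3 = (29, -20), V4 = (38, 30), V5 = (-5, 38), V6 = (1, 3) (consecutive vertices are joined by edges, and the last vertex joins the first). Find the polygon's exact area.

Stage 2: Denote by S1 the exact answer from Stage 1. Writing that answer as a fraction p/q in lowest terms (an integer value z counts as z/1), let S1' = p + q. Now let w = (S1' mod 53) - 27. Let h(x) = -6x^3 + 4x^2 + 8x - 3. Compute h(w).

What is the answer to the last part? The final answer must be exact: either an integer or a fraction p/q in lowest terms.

Stage 1: cross terms: (-19*-35 - 18*-33)=1259, (18*-20 - 29*-35)=655, (29*30 - 38*-20)=1630, (38*38 - -5*30)=1594, (-5*3 - 1*38)=-53, (1*-33 - -19*3)=24; twice the area = |5109| = 5109; area = 5109/2; answer 5109/2
Stage 2: S1 = 5109/2; threaded value p + q = 5111; w = -4; -6*(-4)^3 + 4*(-4)^2 + 8*(-4)^1 - 3 = (384) + (64) + (-32) + (-3) = 413; answer 413

413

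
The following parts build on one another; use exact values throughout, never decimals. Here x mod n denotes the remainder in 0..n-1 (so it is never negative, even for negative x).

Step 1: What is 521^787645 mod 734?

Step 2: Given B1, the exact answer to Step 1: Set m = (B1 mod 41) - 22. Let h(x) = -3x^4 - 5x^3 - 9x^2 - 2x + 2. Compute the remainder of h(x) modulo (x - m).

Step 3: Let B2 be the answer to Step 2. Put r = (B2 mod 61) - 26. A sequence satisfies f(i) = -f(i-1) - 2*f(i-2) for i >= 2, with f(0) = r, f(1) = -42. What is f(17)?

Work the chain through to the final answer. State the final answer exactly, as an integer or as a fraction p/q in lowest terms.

-14172

Step 1: squarings mod 734: 521^1=521, 521^2=595, 521^4=237, 521^8=385, 521^16=691, 521^32=381, 521^64=563, 521^128=615, 521^256=215, 521^512=717, 521^1024=289, 521^2048=579, 521^4096=537, 521^8192=641, 521^16384=575, 521^32768=325, 521^65536=663, 521^131072=637, 521^262144=601, 521^524288=73; 521^787645 = 521^1 * 521^4 * 521^8 * 521^16 * 521^32 * 521^128 * 521^1024 * 521^262144 * 521^524288 = 401 (mod 734); answer 401
Step 2: B1 = 401; m = 10; remainder = value at the root: -3*(10)^4 - 5*(10)^3 - 9*(10)^2 - 2*(10)^1 + 2 = (-30000) + (-5000) + (-900) + (-20) + (2) = -35918; answer -35918
Step 3: B2 = -35918; r = -15; f(2) = -1*(-42) - 2*(-15) = 72; iterating: f(2)=72, f(3)=12, f(4)=-156, f(5)=132, f(6)=180, f(7)=-444, f(8)=84, f(9)=804, f(10)=-972, f(11)=-636, f(12)=2580, f(13)=-1308, f(14)=-3852, f(15)=6468, f(16)=1236, f(17)=-14172; answer -14172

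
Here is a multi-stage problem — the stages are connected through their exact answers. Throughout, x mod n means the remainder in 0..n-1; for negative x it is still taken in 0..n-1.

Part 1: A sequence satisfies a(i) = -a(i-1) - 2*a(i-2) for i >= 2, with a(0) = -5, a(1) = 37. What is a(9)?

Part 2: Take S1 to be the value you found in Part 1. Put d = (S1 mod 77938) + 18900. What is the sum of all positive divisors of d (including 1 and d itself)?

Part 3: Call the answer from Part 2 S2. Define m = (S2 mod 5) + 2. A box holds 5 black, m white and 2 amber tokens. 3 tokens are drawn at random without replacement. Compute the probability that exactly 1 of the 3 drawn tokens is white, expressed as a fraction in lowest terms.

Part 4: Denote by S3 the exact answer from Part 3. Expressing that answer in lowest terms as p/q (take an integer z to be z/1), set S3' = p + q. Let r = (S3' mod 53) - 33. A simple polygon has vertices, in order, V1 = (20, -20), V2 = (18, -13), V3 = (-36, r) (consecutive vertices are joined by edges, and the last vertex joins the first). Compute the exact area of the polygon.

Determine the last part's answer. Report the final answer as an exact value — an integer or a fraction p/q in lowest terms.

Part 1: a(2) = -1*(37) - 2*(-5) = -27; iterating: a(2)=-27, a(3)=-47, a(4)=101, a(5)=-7, a(6)=-195, a(7)=209, a(8)=181, a(9)=-599; answer -599
Part 2: S1 = -599; d = 96239; 96239 = 11 * 13 * 673; sigma = (1 + 11) * (1 + 13) * (1 + 673) = 12 * 14 * 674 = 113232; answer 113232
Part 3: S2 = 113232; m = 4; total draws C(11,3) = 165; favorable C(4,1)*C(7,2) = 84; P = 28/55; answer 28/55
Part 4: S3 = 28/55; threaded value p + q = 83; r = -3; cross terms: (20*-13 - 18*-20)=100, (18*-3 - -36*-13)=-522, (-36*-20 - 20*-3)=780; twice the area = |358| = 358; area = 179; answer 179

179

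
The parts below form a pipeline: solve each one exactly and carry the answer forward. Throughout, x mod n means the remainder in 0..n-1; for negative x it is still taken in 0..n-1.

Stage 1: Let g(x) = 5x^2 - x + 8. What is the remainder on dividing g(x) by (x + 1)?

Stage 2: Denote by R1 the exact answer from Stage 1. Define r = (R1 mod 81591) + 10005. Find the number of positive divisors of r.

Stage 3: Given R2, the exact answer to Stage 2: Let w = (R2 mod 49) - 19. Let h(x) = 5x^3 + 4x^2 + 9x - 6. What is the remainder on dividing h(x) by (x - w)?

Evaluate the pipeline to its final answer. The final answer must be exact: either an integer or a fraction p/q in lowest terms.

-16116

Stage 1: remainder = value at the root: 5*(-1)^2 - 1*(-1)^1 + 8 = (5) + (1) + (8) = 14; answer 14
Stage 2: R1 = 14; r = 10019; 10019 = 43 * 233; number of divisors = (1+1) * (1+1) = 4; answer 4
Stage 3: R2 = 4; w = -15; remainder = value at the root: 5*(-15)^3 + 4*(-15)^2 + 9*(-15)^1 - 6 = (-16875) + (900) + (-135) + (-6) = -16116; answer -16116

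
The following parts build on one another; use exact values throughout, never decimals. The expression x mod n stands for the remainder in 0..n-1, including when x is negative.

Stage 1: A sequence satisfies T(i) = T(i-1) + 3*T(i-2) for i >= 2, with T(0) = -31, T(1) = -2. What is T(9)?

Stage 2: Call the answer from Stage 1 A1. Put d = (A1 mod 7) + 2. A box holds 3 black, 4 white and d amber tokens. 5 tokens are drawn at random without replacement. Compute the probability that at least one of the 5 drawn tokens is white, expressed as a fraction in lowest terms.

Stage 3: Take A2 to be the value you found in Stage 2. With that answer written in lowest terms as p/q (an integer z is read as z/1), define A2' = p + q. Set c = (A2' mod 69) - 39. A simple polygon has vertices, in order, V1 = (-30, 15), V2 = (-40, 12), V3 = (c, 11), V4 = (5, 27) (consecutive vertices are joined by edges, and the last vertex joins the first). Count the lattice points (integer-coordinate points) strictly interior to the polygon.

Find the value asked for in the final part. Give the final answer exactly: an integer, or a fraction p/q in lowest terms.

200

Stage 1: T(2) = 1*(-2) + 3*(-31) = -95; iterating: T(2)=-95, T(3)=-101, T(4)=-386, T(5)=-689, T(6)=-1847, T(7)=-3914, T(8)=-9455, T(9)=-21197; answer -21197
Stage 2: A1 = -21197; d = 8; total draws C(15,5) = 3003; complement C(11,5) = 462; favorable 3003 - 462 = 2541; P = 11/13; answer 11/13
Stage 3: A2 = 11/13; threaded value p + q = 24; c = -15; cross terms: (-30*12 - -40*15)=240, (-40*11 - -15*12)=-260, (-15*27 - 5*11)=-460, (5*15 - -30*27)=885; twice the area = |405| = 405; area = 405/2; boundary points = 1 + 1 + 4 + 1 = 7; strictly interior points = area - boundary/2 + 1 = 200; answer 200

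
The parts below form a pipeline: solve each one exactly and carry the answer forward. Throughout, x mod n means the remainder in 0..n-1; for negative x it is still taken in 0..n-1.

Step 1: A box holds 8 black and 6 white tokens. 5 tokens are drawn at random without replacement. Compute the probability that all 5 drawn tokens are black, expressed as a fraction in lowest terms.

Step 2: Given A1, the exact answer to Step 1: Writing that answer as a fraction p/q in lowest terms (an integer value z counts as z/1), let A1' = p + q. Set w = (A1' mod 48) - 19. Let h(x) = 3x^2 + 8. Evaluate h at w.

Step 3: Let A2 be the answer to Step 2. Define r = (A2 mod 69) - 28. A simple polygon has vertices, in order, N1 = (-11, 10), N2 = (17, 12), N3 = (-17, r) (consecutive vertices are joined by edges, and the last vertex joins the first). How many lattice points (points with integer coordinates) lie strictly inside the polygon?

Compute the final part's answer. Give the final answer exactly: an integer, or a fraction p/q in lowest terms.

Step 1: total draws C(14,5) = 2002; favorable C(8,5) = 56; P = 4/143; answer 4/143
Step 2: A1 = 4/143; threaded value p + q = 147; w = -16; 3*(-16)^2 + 8 = (768) + (8) = 776; answer 776
Step 3: A2 = 776; r = -11; cross terms: (-11*12 - 17*10)=-302, (17*-11 - -17*12)=17, (-17*10 - -11*-11)=-291; twice the area = |-576| = 576; area = 288; boundary points = 2 + 1 + 3 = 6; strictly interior points = area - boundary/2 + 1 = 286; answer 286

286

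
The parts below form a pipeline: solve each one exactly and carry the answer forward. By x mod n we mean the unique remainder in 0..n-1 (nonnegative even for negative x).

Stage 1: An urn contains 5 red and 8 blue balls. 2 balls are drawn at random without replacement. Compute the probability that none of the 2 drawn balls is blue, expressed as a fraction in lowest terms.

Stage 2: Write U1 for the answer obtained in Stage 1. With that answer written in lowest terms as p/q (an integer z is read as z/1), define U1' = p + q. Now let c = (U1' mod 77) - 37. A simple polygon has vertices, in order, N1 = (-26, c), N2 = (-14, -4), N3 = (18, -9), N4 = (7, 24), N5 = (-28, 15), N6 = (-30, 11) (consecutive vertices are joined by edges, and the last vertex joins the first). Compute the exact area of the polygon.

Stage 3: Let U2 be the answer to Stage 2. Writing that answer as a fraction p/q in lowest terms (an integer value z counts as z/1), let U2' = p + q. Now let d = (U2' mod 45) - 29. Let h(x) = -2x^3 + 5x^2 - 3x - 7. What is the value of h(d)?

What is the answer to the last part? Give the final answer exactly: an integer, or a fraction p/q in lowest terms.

47901

Stage 1: total draws C(13,2) = 78; favorable C(5,2) = 10; P = 5/39; answer 5/39
Stage 2: U1 = 5/39; threaded value p + q = 44; c = 7; cross terms: (-26*-4 - -14*7)=202, (-14*-9 - 18*-4)=198, (18*24 - 7*-9)=495, (7*15 - -28*24)=777, (-28*11 - -30*15)=142, (-30*7 - -26*11)=76; twice the area = |1890| = 1890; area = 945; answer 945
Stage 3: U2 = 945; threaded value p + q = 946; d = -28; -2*(-28)^3 + 5*(-28)^2 - 3*(-28)^1 - 7 = (43904) + (3920) + (84) + (-7) = 47901; answer 47901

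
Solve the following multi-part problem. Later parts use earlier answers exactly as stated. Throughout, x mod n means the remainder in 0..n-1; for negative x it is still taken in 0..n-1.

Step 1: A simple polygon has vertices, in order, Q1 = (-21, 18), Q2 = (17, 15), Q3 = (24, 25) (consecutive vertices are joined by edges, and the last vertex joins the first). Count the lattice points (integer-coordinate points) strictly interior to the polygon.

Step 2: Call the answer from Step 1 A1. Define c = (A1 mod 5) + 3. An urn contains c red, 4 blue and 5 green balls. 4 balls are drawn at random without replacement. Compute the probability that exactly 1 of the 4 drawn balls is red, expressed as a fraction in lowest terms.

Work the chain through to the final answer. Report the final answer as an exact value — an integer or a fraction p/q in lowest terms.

28/55

Step 1: cross terms: (-21*15 - 17*18)=-621, (17*25 - 24*15)=65, (24*18 - -21*25)=957; twice the area = |401| = 401; area = 401/2; boundary points = 1 + 1 + 1 = 3; strictly interior points = area - boundary/2 + 1 = 200; answer 200
Step 2: A1 = 200; c = 3; total draws C(12,4) = 495; favorable C(3,1)*C(9,3) = 252; P = 28/55; answer 28/55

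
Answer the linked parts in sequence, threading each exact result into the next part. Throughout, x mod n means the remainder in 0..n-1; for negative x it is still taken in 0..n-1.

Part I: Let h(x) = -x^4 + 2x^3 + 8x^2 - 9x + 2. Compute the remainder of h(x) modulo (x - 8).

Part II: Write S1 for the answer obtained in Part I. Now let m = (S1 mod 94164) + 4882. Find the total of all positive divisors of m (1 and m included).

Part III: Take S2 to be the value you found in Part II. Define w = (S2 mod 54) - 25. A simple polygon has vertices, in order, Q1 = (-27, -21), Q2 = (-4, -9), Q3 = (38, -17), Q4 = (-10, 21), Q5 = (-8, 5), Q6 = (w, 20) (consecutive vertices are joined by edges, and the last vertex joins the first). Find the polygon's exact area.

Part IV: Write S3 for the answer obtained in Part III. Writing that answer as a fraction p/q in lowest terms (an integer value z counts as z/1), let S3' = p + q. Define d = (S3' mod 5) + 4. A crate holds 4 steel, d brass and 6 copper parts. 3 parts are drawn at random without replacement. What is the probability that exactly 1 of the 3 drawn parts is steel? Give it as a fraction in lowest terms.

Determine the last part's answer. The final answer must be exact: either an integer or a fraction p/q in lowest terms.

Part I: remainder = value at the root: -1*(8)^4 + 2*(8)^3 + 8*(8)^2 - 9*(8)^1 + 2 = (-4096) + (1024) + (512) + (-72) + (2) = -2630; answer -2630
Part II: S1 = -2630; m = 96416; 96416 = 2^5 * 23 * 131; sigma = (1 + 2 + 4 + 8 + 16 + 32) * (1 + 23) * (1 + 131) = 63 * 24 * 132 = 199584; answer 199584
Part III: S2 = 199584; w = -25; cross terms: (-27*-9 - -4*-21)=159, (-4*-17 - 38*-9)=410, (38*21 - -10*-17)=628, (-10*5 - -8*21)=118, (-8*20 - -25*5)=-35, (-25*-21 - -27*20)=1065; twice the area = |2345| = 2345; area = 2345/2; answer 2345/2
Part IV: S3 = 2345/2; threaded value p + q = 2347; d = 6; total draws C(16,3) = 560; favorable C(4,1)*C(12,2) = 264; P = 33/70; answer 33/70

33/70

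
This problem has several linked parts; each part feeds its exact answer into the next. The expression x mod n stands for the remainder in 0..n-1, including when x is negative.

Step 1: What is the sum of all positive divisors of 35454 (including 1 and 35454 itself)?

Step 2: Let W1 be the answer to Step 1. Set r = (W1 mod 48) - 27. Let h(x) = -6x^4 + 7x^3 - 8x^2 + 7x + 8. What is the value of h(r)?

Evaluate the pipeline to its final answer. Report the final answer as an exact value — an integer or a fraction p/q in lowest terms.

-3332440

Step 1: 35454 = 2 * 3 * 19 * 311; sigma = (1 + 2) * (1 + 3) * (1 + 19) * (1 + 311) = 3 * 4 * 20 * 312 = 74880; answer 74880
Step 2: W1 = 74880; r = -27; -6*(-27)^4 + 7*(-27)^3 - 8*(-27)^2 + 7*(-27)^1 + 8 = (-3188646) + (-137781) + (-5832) + (-189) + (8) = -3332440; answer -3332440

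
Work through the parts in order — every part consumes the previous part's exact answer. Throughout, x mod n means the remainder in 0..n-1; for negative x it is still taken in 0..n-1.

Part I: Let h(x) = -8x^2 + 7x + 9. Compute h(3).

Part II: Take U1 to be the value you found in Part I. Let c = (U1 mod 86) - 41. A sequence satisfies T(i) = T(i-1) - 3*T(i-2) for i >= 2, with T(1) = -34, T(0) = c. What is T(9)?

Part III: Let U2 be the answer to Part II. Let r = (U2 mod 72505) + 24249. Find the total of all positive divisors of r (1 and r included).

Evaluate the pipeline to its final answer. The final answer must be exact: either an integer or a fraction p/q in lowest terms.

Part I: -8*(3)^2 + 7*(3)^1 + 9 = (-72) + (21) + (9) = -42; answer -42
Part II: U1 = -42; c = 3; T(2) = 1*(-34) - 3*(3) = -43; iterating: T(2)=-43, T(3)=59, T(4)=188, T(5)=11, T(6)=-553, T(7)=-586, T(8)=1073, T(9)=2831; answer 2831
Part III: U2 = 2831; r = 27080; 27080 = 2^3 * 5 * 677; sigma = (1 + 2 + 4 + 8) * (1 + 5) * (1 + 677) = 15 * 6 * 678 = 61020; answer 61020

61020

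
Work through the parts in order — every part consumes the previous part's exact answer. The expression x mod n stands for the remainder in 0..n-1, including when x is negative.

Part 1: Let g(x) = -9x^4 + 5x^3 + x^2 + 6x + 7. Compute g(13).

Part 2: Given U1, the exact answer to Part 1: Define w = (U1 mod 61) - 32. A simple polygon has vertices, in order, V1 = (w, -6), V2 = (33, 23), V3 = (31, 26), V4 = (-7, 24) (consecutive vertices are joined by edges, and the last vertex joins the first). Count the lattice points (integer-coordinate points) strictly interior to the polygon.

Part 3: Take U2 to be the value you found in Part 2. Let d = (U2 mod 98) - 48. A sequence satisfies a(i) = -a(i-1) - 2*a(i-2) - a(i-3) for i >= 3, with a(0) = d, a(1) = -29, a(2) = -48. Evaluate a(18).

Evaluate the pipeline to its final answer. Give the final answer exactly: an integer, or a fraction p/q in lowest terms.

Part 1: -9*(13)^4 + 5*(13)^3 + 1*(13)^2 + 6*(13)^1 + 7 = (-257049) + (10985) + (169) + (78) + (7) = -245810; answer -245810
Part 2: U1 = -245810; w = -12; cross terms: (-12*23 - 33*-6)=-78, (33*26 - 31*23)=145, (31*24 - -7*26)=926, (-7*-6 - -12*24)=330; twice the area = |1323| = 1323; area = 1323/2; boundary points = 1 + 1 + 2 + 5 = 9; strictly interior points = area - boundary/2 + 1 = 658; answer 658
Part 3: U2 = 658; d = 22; a(3) = -1*(-48) - 2*(-29) - 1*(22) = 84; iterating: a(3)=84, a(4)=41, a(5)=-161, a(6)=-5, a(7)=286, a(8)=-115, a(9)=-452, a(10)=396, a(11)=623, a(12)=-963, a(13)=-679, a(14)=1982, a(15)=339, a(16)=-3624, a(17)=964, a(18)=5945; answer 5945

5945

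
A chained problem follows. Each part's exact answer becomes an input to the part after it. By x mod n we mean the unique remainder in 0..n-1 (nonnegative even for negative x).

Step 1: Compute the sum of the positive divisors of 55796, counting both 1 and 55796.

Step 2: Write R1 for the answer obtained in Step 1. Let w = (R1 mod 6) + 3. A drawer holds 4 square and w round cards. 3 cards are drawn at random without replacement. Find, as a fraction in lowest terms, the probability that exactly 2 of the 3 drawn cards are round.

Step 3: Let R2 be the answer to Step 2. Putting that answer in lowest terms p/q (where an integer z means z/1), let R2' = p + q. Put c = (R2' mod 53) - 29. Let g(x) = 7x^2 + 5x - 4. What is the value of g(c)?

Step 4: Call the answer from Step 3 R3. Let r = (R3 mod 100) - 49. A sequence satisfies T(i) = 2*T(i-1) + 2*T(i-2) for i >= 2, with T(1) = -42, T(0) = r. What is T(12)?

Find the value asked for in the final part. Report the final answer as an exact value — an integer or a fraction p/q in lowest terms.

-1913920

Step 1: 55796 = 2^2 * 13 * 29 * 37; sigma = (1 + 2 + 4) * (1 + 13) * (1 + 29) * (1 + 37) = 7 * 14 * 30 * 38 = 111720; answer 111720
Step 2: R1 = 111720; w = 3; total draws C(7,3) = 35; favorable C(3,2)*C(4,1) = 12; P = 12/35; answer 12/35
Step 3: R2 = 12/35; threaded value p + q = 47; c = 18; 7*(18)^2 + 5*(18)^1 - 4 = (2268) + (90) + (-4) = 2354; answer 2354
Step 4: R3 = 2354; r = 5; T(2) = 2*(-42) + 2*(5) = -74; iterating: T(2)=-74, T(3)=-232, T(4)=-612, T(5)=-1688, T(6)=-4600, T(7)=-12576, T(8)=-34352, T(9)=-93856, T(10)=-256416, T(11)=-700544, T(12)=-1913920; answer -1913920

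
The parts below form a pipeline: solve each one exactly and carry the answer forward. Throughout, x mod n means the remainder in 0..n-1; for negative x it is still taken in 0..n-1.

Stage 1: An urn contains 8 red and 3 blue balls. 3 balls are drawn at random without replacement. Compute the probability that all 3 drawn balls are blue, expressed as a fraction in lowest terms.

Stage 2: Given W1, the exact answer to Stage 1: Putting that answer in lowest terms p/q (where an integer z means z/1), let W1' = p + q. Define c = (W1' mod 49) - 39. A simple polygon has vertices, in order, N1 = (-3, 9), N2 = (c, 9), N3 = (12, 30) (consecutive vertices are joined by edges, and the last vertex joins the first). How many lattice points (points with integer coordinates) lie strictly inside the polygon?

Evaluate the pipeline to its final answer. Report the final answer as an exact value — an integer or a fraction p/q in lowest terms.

Stage 1: total draws C(11,3) = 165; favorable C(3,3) = 1; P = 1/165; answer 1/165
Stage 2: W1 = 1/165; threaded value p + q = 166; c = -20; cross terms: (-3*9 - -20*9)=153, (-20*30 - 12*9)=-708, (12*9 - -3*30)=198; twice the area = |-357| = 357; area = 357/2; boundary points = 17 + 1 + 3 = 21; strictly interior points = area - boundary/2 + 1 = 169; answer 169

169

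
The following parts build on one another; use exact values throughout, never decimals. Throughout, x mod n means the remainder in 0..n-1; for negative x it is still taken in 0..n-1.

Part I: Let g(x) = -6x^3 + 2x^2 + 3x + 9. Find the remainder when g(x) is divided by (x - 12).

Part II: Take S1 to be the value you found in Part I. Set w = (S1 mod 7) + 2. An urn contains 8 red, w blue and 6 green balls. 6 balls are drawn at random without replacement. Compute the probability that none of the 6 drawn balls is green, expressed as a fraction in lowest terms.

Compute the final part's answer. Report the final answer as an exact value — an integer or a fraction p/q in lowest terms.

Part I: remainder = value at the root: -6*(12)^3 + 2*(12)^2 + 3*(12)^1 + 9 = (-10368) + (288) + (36) + (9) = -10035; answer -10035
Part II: S1 = -10035; w = 5; total draws C(19,6) = 27132; favorable C(13,6) = 1716; P = 143/2261; answer 143/2261

143/2261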